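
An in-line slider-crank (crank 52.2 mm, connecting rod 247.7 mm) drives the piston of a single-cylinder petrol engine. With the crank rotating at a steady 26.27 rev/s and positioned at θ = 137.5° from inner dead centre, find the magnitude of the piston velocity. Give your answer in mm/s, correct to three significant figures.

ω = 2π·26.3 = 165.1 rad/s
For an in-line slider-crank, x = r cosθ + √(L² − r² sin²θ), so v = −rω sinθ·[1 + r cosθ/√(L² − r² sin²θ)].
With r = 0.0522 m, L = 0.2477 m, θ = 137.5°: √(L² − r² sin²θ) = 0.24518 m.
v = −0.0522·165.1·0.67559·[1 + 0.0522·-0.73728/0.24518] = -4.9072 m/s.
|v| = 4.9072 m/s = 4907.2 mm/s.

4910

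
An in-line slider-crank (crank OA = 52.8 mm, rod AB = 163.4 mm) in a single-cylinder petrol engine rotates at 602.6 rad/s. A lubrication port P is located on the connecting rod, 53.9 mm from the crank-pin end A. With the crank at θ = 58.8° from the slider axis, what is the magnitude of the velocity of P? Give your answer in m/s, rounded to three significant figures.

ω = 602.6 rad/s.  Crank-pin speed |V_A| = rω = 31.817 m/s, perpendicular to OA.
Rod angle: sinφ = −(r/L) sinθ ⇒ φ = -16.045°; ω_rod = −rω cosθ/√(L²−r²sin²θ) = -104.96 rad/s.
V_P = V_A + ω_rod × AP, with AP = 0.0539 m along the rod.
Components: V_Px = −rω sinθ − a·ω_rod·sinφ = -28.779 m/s;  V_Py = rω cosθ + a·ω_rod·cosφ = +11.045 m/s.
|V_P| = √(V_Px² + V_Py²) = 30.826 m/s.

30.8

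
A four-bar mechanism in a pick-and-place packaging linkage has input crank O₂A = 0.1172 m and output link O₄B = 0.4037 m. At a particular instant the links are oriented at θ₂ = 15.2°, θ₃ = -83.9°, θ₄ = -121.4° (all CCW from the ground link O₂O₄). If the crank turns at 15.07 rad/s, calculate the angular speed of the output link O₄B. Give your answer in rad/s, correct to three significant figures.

ω₂ = 15.07 rad/s
Differentiating the loop-closure r₂e^{iθ₂}+r₃e^{iθ₃}=r₁+r₄e^{iθ₄} gives r₂ω₂e^{iθ₂}+r₃ω₃e^{iθ₃}=r₄ω₄e^{iθ₄}.
Eliminating the other unknown: ω₄ = r₂ω₂ sin(θ₂−θ₃) / [r₄ sin(θ₄−θ₃)].
Numerator sine = +0.98741; denominator sine = -0.60876.
Result = 0.1172·15.07·(+0.98741) / (0.4037·(-0.60876)) = -7.0963 rad/s; magnitude 7.0963 rad/s.

7.10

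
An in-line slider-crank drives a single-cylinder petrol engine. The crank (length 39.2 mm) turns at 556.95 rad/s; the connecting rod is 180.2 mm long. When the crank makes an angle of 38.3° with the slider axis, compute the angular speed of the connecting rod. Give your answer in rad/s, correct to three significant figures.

96.0

ω = 557 rad/s
The rod makes angle φ with the slider axis where L sinφ = r sinθ; differentiating, L cosφ·φ̇ = r ω cosθ.
L cosφ = √(L² − r² sin²θ) = 0.17855 m.
|ω_rod| = r ω |cosθ| / √(L² − r² sin²θ) = 0.0392·557·0.78478/0.17855 = 95.957 rad/s.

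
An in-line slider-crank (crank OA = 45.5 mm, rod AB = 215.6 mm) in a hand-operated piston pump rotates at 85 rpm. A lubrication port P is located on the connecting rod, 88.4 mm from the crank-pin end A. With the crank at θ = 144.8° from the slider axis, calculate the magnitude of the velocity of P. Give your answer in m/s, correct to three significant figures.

ω = 8.901 rad/s.  Crank-pin speed |V_A| = rω = 0.405 m/s, perpendicular to OA.
Rod angle: sinφ = −(r/L) sinθ ⇒ φ = -6.987°; ω_rod = −rω cosθ/√(L²−r²sin²θ) = +1.5465 rad/s.
V_P = V_A + ω_rod × AP, with AP = 0.0884 m along the rod.
Components: V_Px = −rω sinθ − a·ω_rod·sinφ = -0.21683 m/s;  V_Py = rω cosθ + a·ω_rod·cosφ = -0.19525 m/s.
|V_P| = √(V_Px² + V_Py²) = 0.29178 m/s.

0.292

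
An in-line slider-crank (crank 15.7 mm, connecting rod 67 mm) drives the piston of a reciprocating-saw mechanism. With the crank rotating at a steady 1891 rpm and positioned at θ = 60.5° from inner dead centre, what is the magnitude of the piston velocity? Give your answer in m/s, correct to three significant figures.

3.02

ω = 2π·1891/60 = 198 rad/s
For an in-line slider-crank, x = r cosθ + √(L² − r² sin²θ), so v = −rω sinθ·[1 + r cosθ/√(L² − r² sin²θ)].
With r = 0.0157 m, L = 0.067 m, θ = 60.5°: √(L² − r² sin²θ) = 0.065592 m.
v = −0.0157·198·0.87036·[1 + 0.0157·0.49242/0.065592] = -3.0249 m/s.
|v| = 3.0249 m/s.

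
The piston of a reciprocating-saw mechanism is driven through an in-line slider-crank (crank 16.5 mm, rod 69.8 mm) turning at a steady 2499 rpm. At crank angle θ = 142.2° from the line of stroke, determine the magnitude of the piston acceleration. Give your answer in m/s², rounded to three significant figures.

ω = 2π·2499/60 = 261.7 rad/s
x(θ) = r cosθ + √(L² − r² sin²θ); with ω constant, a = ω²·d²x/dθ².
d²x/dθ² = −r cosθ − r²(cos2θ)/√u − r⁴ sin²2θ/(4u^{3/2}),  u = L² − r² sin²θ = 0.00476977 m².
Substituting r = 0.0165 m, L = 0.0698 m, θ = 142.2°: d²x/dθ² = +0.012004 m.
a = ω²·d²x/dθ² = (261.7)²·(+0.012004) = +822.11 m/s²;  |a| = 822.11 m/s².

822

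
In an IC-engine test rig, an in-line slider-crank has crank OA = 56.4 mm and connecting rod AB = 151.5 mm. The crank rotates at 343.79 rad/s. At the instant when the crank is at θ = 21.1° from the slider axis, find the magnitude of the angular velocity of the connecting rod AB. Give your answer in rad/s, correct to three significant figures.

ω = 343.8 rad/s
The rod makes angle φ with the slider axis where L sinφ = r sinθ; differentiating, L cosφ·φ̇ = r ω cosθ.
L cosφ = √(L² − r² sin²θ) = 0.15013 m.
|ω_rod| = r ω |cosθ| / √(L² − r² sin²θ) = 0.0564·343.8·0.93295/0.15013 = 120.49 rad/s.

120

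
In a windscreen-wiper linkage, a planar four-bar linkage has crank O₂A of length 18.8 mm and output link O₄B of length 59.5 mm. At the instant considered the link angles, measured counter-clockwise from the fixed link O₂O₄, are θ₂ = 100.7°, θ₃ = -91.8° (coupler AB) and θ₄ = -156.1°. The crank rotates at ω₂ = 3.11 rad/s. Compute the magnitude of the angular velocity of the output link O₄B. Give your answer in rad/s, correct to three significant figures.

0.236

ω₂ = 3.11 rad/s
Differentiating the loop-closure r₂e^{iθ₂}+r₃e^{iθ₃}=r₁+r₄e^{iθ₄} gives r₂ω₂e^{iθ₂}+r₃ω₃e^{iθ₃}=r₄ω₄e^{iθ₄}.
Eliminating the other unknown: ω₄ = r₂ω₂ sin(θ₂−θ₃) / [r₄ sin(θ₄−θ₃)].
Numerator sine = -0.21644; denominator sine = -0.90108.
Result = 0.0188·3.11·(-0.21644) / (0.0595·(-0.90108)) = +0.23603 rad/s; magnitude 0.23603 rad/s.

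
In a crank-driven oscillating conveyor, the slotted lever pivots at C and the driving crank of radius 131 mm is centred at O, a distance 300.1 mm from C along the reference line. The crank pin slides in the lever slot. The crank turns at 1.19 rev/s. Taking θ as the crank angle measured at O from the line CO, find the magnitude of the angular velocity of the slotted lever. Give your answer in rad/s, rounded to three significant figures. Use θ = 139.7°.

ω = 7.477 rad/s (from 1.19 rev/s).
Crank pin A relative to C: A = (d + r cosθ, r sinθ); lever angle φ = atan2(r sinθ, d + r cosθ).
Differentiating tanφ: φ̇ = rω(d cosθ + r)/(d² + r² + 2dr cosθ).
d² + r² + 2dr cosθ = |CA|² = 0.0472553 m²;  d cosθ + r = -0.097877 m.
|ω_lever| = |0.131·7.477·-0.097877| / 0.0472553 = 2.0287 rad/s.

2.03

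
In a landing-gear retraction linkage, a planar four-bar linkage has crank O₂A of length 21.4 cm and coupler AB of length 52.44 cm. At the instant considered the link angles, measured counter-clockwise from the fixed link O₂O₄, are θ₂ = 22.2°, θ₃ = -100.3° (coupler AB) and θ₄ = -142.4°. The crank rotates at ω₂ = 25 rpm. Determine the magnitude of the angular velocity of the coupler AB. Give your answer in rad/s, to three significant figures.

ω₂ = 2.618 rad/s (from 25 rpm).
Differentiating the loop-closure r₂e^{iθ₂}+r₃e^{iθ₃}=r₁+r₄e^{iθ₄} gives r₂ω₂e^{iθ₂}+r₃ω₃e^{iθ₃}=r₄ω₄e^{iθ₄}.
Eliminating the other unknown: ω₃ = r₂ω₂ sin(θ₄−θ₂) / [r₃ sin(θ₃−θ₄)].
Numerator sine = -0.26556; denominator sine = +0.67043.
Result = 0.214·2.618·(-0.26556) / (0.5244·(+0.67043)) = -0.42318 rad/s; magnitude 0.42318 rad/s.

0.423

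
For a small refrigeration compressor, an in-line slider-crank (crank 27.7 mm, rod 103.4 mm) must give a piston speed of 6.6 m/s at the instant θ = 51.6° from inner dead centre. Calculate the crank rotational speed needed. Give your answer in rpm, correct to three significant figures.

2480

For an in-line slider-crank, |v_piston| = rω|sinθ|·[1 + r cosθ/√(L² − r² sin²θ)].
With r = 0.0277 m, L = 0.1034 m, θ = 51.6°: the bracketed kinematic factor |dx/dθ| = 0.025403 m.
ω = v/|dx/dθ| = 6.6/0.025403 = 259.81 rad/s.
N = 60ω/(2π) = 2481 rpm.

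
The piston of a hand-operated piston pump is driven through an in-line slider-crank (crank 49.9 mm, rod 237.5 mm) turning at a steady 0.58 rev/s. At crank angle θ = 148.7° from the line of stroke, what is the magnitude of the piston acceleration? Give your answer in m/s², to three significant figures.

ω = 2π·0.58 = 3.644 rad/s
x(θ) = r cosθ + √(L² − r² sin²θ); with ω constant, a = ω²·d²x/dθ².
d²x/dθ² = −r cosθ − r²(cos2θ)/√u − r⁴ sin²2θ/(4u^{3/2}),  u = L² − r² sin²θ = 0.0557342 m².
Substituting r = 0.0499 m, L = 0.2375 m, θ = 148.7°: d²x/dθ² = +0.037691 m.
a = ω²·d²x/dθ² = (3.644)²·(+0.037691) = +0.50055 m/s²;  |a| = 0.50055 m/s².

0.501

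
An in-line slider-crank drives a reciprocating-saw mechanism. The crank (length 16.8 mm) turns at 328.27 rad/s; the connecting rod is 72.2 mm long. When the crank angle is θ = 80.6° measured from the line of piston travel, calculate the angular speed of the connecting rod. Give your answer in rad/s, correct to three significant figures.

ω = 328.3 rad/s
The rod makes angle φ with the slider axis where L sinφ = r sinθ; differentiating, L cosφ·φ̇ = r ω cosθ.
L cosφ = √(L² − r² sin²θ) = 0.070272 m.
|ω_rod| = r ω |cosθ| / √(L² − r² sin²θ) = 0.0168·328.3·0.16333/0.070272 = 12.818 rad/s.

12.8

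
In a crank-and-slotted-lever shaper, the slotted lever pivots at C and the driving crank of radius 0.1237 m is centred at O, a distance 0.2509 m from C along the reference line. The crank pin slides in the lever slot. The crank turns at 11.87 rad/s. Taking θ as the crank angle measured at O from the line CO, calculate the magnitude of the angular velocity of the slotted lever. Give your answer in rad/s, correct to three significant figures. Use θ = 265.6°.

ω = 11.87 rad/s
Crank pin A relative to C: A = (d + r cosθ, r sinθ); lever angle φ = atan2(r sinθ, d + r cosθ).
Differentiating tanφ: φ̇ = rω(d cosθ + r)/(d² + r² + 2dr cosθ).
d² + r² + 2dr cosθ = |CA|² = 0.0734903 m²;  d cosθ + r = +0.10445 m.
|ω_lever| = |0.1237·11.87·+0.10445| / 0.0734903 = 2.0869 rad/s.

2.09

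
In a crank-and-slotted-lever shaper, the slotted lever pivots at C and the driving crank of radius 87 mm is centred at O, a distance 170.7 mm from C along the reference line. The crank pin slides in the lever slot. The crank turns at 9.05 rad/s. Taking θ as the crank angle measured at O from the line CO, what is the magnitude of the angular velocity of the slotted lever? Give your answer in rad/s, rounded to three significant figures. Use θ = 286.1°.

ω = 9.05 rad/s
Crank pin A relative to C: A = (d + r cosθ, r sinθ); lever angle φ = atan2(r sinθ, d + r cosθ).
Differentiating tanφ: φ̇ = rω(d cosθ + r)/(d² + r² + 2dr cosθ).
d² + r² + 2dr cosθ = |CA|² = 0.0449442 m²;  d cosθ + r = +0.13434 m.
|ω_lever| = |0.087·9.05·+0.13434| / 0.0449442 = 2.3534 rad/s.

2.35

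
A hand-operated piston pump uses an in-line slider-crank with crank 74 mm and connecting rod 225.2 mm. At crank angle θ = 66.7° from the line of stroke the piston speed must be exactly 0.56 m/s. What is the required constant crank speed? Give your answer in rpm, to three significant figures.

69.2

For an in-line slider-crank, |v_piston| = rω|sinθ|·[1 + r cosθ/√(L² − r² sin²θ)].
With r = 0.074 m, L = 0.2252 m, θ = 66.7°: the bracketed kinematic factor |dx/dθ| = 0.077231 m.
ω = v/|dx/dθ| = 0.56/0.077231 = 7.251 rad/s.
N = 60ω/(2π) = 69.242 rpm.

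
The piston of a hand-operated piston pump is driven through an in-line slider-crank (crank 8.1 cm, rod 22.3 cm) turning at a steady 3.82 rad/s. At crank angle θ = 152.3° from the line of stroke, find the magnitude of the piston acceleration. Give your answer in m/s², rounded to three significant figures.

0.789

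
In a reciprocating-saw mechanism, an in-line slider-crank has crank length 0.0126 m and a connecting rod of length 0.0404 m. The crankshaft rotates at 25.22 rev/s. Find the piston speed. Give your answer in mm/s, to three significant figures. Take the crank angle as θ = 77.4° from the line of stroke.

2090

ω = 2π·25.2 = 158.5 rad/s
For an in-line slider-crank, x = r cosθ + √(L² − r² sin²θ), so v = −rω sinθ·[1 + r cosθ/√(L² − r² sin²θ)].
With r = 0.0126 m, L = 0.0404 m, θ = 77.4°: √(L² − r² sin²θ) = 0.038483 m.
v = −0.0126·158.5·0.97592·[1 + 0.0126·0.21814/0.038483] = -2.0877 m/s.
|v| = 2.0877 m/s = 2087.7 mm/s.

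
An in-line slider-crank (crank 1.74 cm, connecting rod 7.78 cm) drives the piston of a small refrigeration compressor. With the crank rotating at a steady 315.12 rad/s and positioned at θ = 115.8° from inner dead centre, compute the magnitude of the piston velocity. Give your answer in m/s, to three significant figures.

ω = 315.1 rad/s
For an in-line slider-crank, x = r cosθ + √(L² − r² sin²θ), so v = −rω sinθ·[1 + r cosθ/√(L² − r² sin²θ)].
With r = 0.0174 m, L = 0.0778 m, θ = 115.8°: √(L² − r² sin²θ) = 0.076207 m.
v = −0.0174·315.1·0.90032·[1 + 0.0174·-0.43523/0.076207] = -4.446 m/s.
|v| = 4.446 m/s.

4.45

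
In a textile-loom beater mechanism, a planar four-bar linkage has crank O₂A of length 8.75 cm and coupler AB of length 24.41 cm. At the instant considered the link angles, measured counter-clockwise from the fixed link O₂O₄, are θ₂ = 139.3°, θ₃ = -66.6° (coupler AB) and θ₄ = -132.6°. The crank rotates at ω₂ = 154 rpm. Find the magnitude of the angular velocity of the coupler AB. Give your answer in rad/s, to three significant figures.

6.32

ω₂ = 16.13 rad/s (from 154 rpm).
Differentiating the loop-closure r₂e^{iθ₂}+r₃e^{iθ₃}=r₁+r₄e^{iθ₄} gives r₂ω₂e^{iθ₂}+r₃ω₃e^{iθ₃}=r₄ω₄e^{iθ₄}.
Eliminating the other unknown: ω₃ = r₂ω₂ sin(θ₄−θ₂) / [r₃ sin(θ₃−θ₄)].
Numerator sine = +0.99945; denominator sine = +0.91355.
Result = 0.0875·16.13·(+0.99945) / (0.2441·(+0.91355)) = +6.3244 rad/s; magnitude 6.3244 rad/s.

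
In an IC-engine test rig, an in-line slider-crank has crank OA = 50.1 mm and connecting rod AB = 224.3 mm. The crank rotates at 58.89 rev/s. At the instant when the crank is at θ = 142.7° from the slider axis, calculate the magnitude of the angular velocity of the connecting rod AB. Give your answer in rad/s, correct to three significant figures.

ω = 370 rad/s (converted from 58.89 rev/s).
The rod makes angle φ with the slider axis where L sinφ = r sinθ; differentiating, L cosφ·φ̇ = r ω cosθ.
L cosφ = √(L² − r² sin²θ) = 0.22224 m.
|ω_rod| = r ω |cosθ| / √(L² − r² sin²θ) = 0.0501·370·0.79547/0.22224 = 66.355 rad/s.

66.4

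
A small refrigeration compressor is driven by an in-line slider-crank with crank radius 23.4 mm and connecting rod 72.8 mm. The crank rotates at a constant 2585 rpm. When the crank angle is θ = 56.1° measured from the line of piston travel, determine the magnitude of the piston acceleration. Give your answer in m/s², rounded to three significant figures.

754

ω = 2π·2585/60 = 270.7 rad/s
x(θ) = r cosθ + √(L² − r² sin²θ); with ω constant, a = ω²·d²x/dθ².
d²x/dθ² = −r cosθ − r²(cos2θ)/√u − r⁴ sin²2θ/(4u^{3/2}),  u = L² − r² sin²θ = 0.00492261 m².
Substituting r = 0.0234 m, L = 0.0728 m, θ = 56.1°: d²x/dθ² = -0.010288 m.
a = ω²·d²x/dθ² = (270.7)²·(-0.010288) = -753.93 m/s²;  |a| = 753.93 m/s².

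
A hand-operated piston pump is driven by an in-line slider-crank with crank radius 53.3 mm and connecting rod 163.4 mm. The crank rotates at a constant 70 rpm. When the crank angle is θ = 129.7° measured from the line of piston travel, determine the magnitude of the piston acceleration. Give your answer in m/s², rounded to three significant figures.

1.98

ω = 2π·70/60 = 7.33 rad/s
x(θ) = r cosθ + √(L² − r² sin²θ); with ω constant, a = ω²·d²x/dθ².
d²x/dθ² = −r cosθ − r²(cos2θ)/√u − r⁴ sin²2θ/(4u^{3/2}),  u = L² − r² sin²θ = 0.0250178 m².
Substituting r = 0.0533 m, L = 0.1634 m, θ = 129.7°: d²x/dθ² = +0.036858 m.
a = ω²·d²x/dθ² = (7.33)²·(+0.036858) = +1.9805 m/s²;  |a| = 1.9805 m/s².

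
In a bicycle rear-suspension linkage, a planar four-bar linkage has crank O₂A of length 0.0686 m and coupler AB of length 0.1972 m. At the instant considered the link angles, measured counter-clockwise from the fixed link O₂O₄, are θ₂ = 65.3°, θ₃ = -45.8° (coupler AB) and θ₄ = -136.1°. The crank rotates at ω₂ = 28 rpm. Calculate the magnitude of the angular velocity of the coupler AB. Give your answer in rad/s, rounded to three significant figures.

ω₂ = 2.932 rad/s (from 28 rpm).
Differentiating the loop-closure r₂e^{iθ₂}+r₃e^{iθ₃}=r₁+r₄e^{iθ₄} gives r₂ω₂e^{iθ₂}+r₃ω₃e^{iθ₃}=r₄ω₄e^{iθ₄}.
Eliminating the other unknown: ω₃ = r₂ω₂ sin(θ₄−θ₂) / [r₃ sin(θ₃−θ₄)].
Numerator sine = +0.36488; denominator sine = +0.99999.
Result = 0.0686·2.932·(+0.36488) / (0.1972·(+0.99999)) = +0.37218 rad/s; magnitude 0.37218 rad/s.

0.372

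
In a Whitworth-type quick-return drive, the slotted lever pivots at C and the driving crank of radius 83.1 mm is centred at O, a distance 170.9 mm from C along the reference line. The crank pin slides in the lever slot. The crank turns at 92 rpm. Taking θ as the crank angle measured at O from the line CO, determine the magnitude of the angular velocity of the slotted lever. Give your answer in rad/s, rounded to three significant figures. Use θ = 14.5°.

ω = 9.634 rad/s (from 92 rpm).
Crank pin A relative to C: A = (d + r cosθ, r sinθ); lever angle φ = atan2(r sinθ, d + r cosθ).
Differentiating tanφ: φ̇ = rω(d cosθ + r)/(d² + r² + 2dr cosθ).
d² + r² + 2dr cosθ = |CA|² = 0.0636113 m²;  d cosθ + r = +0.24856 m.
|ω_lever| = |0.0831·9.634·+0.24856| / 0.0636113 = 3.1283 rad/s.

3.13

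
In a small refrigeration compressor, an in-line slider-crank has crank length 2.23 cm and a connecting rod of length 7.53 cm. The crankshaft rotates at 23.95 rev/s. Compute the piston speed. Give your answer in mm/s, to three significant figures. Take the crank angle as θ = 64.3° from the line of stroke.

ω = 2π·23.9 = 150.5 rad/s
For an in-line slider-crank, x = r cosθ + √(L² − r² sin²θ), so v = −rω sinθ·[1 + r cosθ/√(L² − r² sin²θ)].
With r = 0.0223 m, L = 0.0753 m, θ = 64.3°: √(L² − r² sin²θ) = 0.072569 m.
v = −0.0223·150.5·0.90108·[1 + 0.0223·0.43366/0.072569] = -3.4267 m/s.
|v| = 3.4267 m/s = 3426.7 mm/s.

3430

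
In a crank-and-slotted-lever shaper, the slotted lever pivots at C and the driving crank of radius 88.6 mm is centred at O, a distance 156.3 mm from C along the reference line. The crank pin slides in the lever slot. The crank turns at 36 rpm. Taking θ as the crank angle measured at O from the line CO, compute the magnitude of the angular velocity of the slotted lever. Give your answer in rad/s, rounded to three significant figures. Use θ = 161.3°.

ω = 3.77 rad/s (from 36 rpm).
Crank pin A relative to C: A = (d + r cosθ, r sinθ); lever angle φ = atan2(r sinθ, d + r cosθ).
Differentiating tanφ: φ̇ = rω(d cosθ + r)/(d² + r² + 2dr cosθ).
d² + r² + 2dr cosθ = |CA|² = 0.00604537 m²;  d cosθ + r = -0.059449 m.
|ω_lever| = |0.0886·3.77·-0.059449| / 0.00604537 = 3.2846 rad/s.

3.28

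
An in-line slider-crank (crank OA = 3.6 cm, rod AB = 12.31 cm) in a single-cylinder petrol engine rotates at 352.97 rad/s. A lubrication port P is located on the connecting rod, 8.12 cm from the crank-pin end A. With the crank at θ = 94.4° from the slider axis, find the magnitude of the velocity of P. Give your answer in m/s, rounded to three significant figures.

12.5

ω = 353 rad/s.  Crank-pin speed |V_A| = rω = 12.707 m/s, perpendicular to OA.
Rod angle: sinφ = −(r/L) sinθ ⇒ φ = -16.953°; ω_rod = −rω cosθ/√(L²−r²sin²θ) = +8.279 rad/s.
V_P = V_A + ω_rod × AP, with AP = 0.0812 m along the rod.
Components: V_Px = −rω sinθ − a·ω_rod·sinφ = -12.473 m/s;  V_Py = rω cosθ + a·ω_rod·cosφ = -0.33182 m/s.
|V_P| = √(V_Px² + V_Py²) = 12.478 m/s.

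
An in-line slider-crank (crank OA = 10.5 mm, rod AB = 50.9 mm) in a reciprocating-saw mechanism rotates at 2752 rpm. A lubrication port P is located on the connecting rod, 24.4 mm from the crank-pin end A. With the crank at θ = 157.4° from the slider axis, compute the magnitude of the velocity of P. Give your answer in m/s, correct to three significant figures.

1.80

ω = 288.2 rad/s.  Crank-pin speed |V_A| = rω = 3.026 m/s, perpendicular to OA.
Rod angle: sinφ = −(r/L) sinθ ⇒ φ = -4.547°; ω_rod = −rω cosθ/√(L²−r²sin²θ) = +55.058 rad/s.
V_P = V_A + ω_rod × AP, with AP = 0.0244 m along the rod.
Components: V_Px = −rω sinθ − a·ω_rod·sinφ = -1.0564 m/s;  V_Py = rω cosθ + a·ω_rod·cosφ = -1.4544 m/s.
|V_P| = √(V_Px² + V_Py²) = 1.7976 m/s.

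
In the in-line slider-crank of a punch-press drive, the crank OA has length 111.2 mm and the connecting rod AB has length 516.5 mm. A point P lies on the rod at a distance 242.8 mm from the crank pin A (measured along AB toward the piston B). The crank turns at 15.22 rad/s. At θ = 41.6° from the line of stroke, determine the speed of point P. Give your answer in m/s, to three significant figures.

ω = 15.22 rad/s.  Crank-pin speed |V_A| = rω = 1.6925 m/s, perpendicular to OA.
Rod angle: sinφ = −(r/L) sinθ ⇒ φ = -8.218°; ω_rod = −rω cosθ/√(L²−r²sin²θ) = -2.4758 rad/s.
V_P = V_A + ω_rod × AP, with AP = 0.2428 m along the rod.
Components: V_Px = −rω sinθ − a·ω_rod·sinφ = -1.2096 m/s;  V_Py = rω cosθ + a·ω_rod·cosφ = +0.67067 m/s.
|V_P| = √(V_Px² + V_Py²) = 1.3831 m/s.

1.38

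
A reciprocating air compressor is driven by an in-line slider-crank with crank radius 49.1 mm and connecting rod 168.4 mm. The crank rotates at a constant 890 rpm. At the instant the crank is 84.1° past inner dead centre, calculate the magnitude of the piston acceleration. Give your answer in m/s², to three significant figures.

ω = 2π·890/60 = 93.2 rad/s
x(θ) = r cosθ + √(L² − r² sin²θ); with ω constant, a = ω²·d²x/dθ².
d²x/dθ² = −r cosθ − r²(cos2θ)/√u − r⁴ sin²2θ/(4u^{3/2}),  u = L² − r² sin²θ = 0.0259732 m².
Substituting r = 0.0491 m, L = 0.1684 m, θ = 84.1°: d²x/dθ² = +0.0095812 m.
a = ω²·d²x/dθ² = (93.2)²·(+0.0095812) = +83.225 m/s²;  |a| = 83.225 m/s².

83.2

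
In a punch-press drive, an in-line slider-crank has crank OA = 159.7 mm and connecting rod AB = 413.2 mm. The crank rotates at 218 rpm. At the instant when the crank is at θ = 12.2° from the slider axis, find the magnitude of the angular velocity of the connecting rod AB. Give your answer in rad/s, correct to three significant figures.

ω = 22.83 rad/s (converted from 218 rpm).
The rod makes angle φ with the slider axis where L sinφ = r sinθ; differentiating, L cosφ·φ̇ = r ω cosθ.
L cosφ = √(L² − r² sin²θ) = 0.41182 m.
|ω_rod| = r ω |cosθ| / √(L² − r² sin²θ) = 0.1597·22.83·0.97742/0.41182 = 8.6529 rad/s.

8.65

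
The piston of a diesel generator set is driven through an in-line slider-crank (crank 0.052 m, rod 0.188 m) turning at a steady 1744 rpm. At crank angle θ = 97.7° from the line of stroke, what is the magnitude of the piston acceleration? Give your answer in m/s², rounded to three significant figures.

ω = 2π·1744/60 = 182.6 rad/s
x(θ) = r cosθ + √(L² − r² sin²θ); with ω constant, a = ω²·d²x/dθ².
d²x/dθ² = −r cosθ − r²(cos2θ)/√u − r⁴ sin²2θ/(4u^{3/2}),  u = L² − r² sin²θ = 0.0326885 m².
Substituting r = 0.052 m, L = 0.188 m, θ = 97.7°: d²x/dθ² = +0.021364 m.
a = ω²·d²x/dθ² = (182.6)²·(+0.021364) = +712.59 m/s²;  |a| = 712.59 m/s².

713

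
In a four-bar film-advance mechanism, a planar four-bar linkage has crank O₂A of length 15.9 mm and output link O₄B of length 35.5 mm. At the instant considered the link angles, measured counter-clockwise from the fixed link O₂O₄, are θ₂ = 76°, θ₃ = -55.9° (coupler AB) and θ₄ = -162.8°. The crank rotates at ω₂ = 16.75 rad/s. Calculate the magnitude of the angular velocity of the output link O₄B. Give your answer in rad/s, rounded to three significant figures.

5.84

ω₂ = 16.75 rad/s
Differentiating the loop-closure r₂e^{iθ₂}+r₃e^{iθ₃}=r₁+r₄e^{iθ₄} gives r₂ω₂e^{iθ₂}+r₃ω₃e^{iθ₃}=r₄ω₄e^{iθ₄}.
Eliminating the other unknown: ω₄ = r₂ω₂ sin(θ₂−θ₃) / [r₄ sin(θ₄−θ₃)].
Numerator sine = +0.74431; denominator sine = -0.95681.
Result = 0.0159·16.75·(+0.74431) / (0.0355·(-0.95681)) = -5.8359 rad/s; magnitude 5.8359 rad/s.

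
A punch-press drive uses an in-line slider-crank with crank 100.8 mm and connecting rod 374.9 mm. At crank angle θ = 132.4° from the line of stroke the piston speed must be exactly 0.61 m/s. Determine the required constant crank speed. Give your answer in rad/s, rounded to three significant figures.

10.1

For an in-line slider-crank, |v_piston| = rω|sinθ|·[1 + r cosθ/√(L² − r² sin²θ)].
With r = 0.1008 m, L = 0.3749 m, θ = 132.4°: the bracketed kinematic factor |dx/dθ| = 0.060667 m.
ω = v/|dx/dθ| = 0.61/0.060667 = 10.055 rad/s.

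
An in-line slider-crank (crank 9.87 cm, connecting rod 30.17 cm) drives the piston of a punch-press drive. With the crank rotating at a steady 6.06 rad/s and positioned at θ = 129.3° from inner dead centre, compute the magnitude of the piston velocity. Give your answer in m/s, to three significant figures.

0.364

ω = 6.06 rad/s
For an in-line slider-crank, x = r cosθ + √(L² − r² sin²θ), so v = −rω sinθ·[1 + r cosθ/√(L² − r² sin²θ)].
With r = 0.0987 m, L = 0.3017 m, θ = 129.3°: √(L² − r² sin²θ) = 0.29187 m.
v = −0.0987·6.06·0.77384·[1 + 0.0987·-0.63338/0.29187] = -0.36372 m/s.
|v| = 0.36372 m/s.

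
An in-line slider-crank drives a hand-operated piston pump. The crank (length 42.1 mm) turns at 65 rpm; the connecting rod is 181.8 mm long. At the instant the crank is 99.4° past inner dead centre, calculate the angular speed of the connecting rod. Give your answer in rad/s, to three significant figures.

0.264

ω = 6.807 rad/s (converted from 65 rpm).
The rod makes angle φ with the slider axis where L sinφ = r sinθ; differentiating, L cosφ·φ̇ = r ω cosθ.
L cosφ = √(L² − r² sin²θ) = 0.17699 m.
|ω_rod| = r ω |cosθ| / √(L² − r² sin²θ) = 0.0421·6.807·0.16333/0.17699 = 0.26444 rad/s.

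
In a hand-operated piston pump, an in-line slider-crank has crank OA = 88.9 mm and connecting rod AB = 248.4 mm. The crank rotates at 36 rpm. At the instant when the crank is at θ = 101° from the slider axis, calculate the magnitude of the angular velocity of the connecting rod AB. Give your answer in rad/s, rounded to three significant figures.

ω = 3.77 rad/s (converted from 36 rpm).
The rod makes angle φ with the slider axis where L sinφ = r sinθ; differentiating, L cosφ·φ̇ = r ω cosθ.
L cosφ = √(L² − r² sin²θ) = 0.23257 m.
|ω_rod| = r ω |cosθ| / √(L² − r² sin²θ) = 0.0889·3.77·0.19081/0.23257 = 0.27497 rad/s.

0.275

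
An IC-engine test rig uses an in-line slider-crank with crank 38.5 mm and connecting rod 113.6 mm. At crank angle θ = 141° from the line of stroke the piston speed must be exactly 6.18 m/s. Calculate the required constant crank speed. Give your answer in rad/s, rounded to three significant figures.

349

For an in-line slider-crank, |v_piston| = rω|sinθ|·[1 + r cosθ/√(L² − r² sin²θ)].
With r = 0.0385 m, L = 0.1136 m, θ = 141°: the bracketed kinematic factor |dx/dθ| = 0.017697 m.
ω = v/|dx/dθ| = 6.18/0.017697 = 349.21 rad/s.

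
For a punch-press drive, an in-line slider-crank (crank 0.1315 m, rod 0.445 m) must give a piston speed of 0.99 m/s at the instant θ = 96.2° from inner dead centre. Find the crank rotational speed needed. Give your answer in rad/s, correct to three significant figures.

For an in-line slider-crank, |v_piston| = rω|sinθ|·[1 + r cosθ/√(L² − r² sin²θ)].
With r = 0.1315 m, L = 0.445 m, θ = 96.2°: the bracketed kinematic factor |dx/dθ| = 0.12637 m.
ω = v/|dx/dθ| = 0.99/0.12637 = 7.8344 rad/s.

7.83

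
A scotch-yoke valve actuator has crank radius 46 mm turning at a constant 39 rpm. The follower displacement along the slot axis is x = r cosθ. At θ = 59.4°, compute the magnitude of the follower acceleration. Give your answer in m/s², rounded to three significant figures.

ω = 4.084 rad/s (from 39 rpm).
x = r cosθ ⇒ ẍ = −rω² cosθ (ω constant).
|a| = rω²|cosθ| = 0.046·(4.084)²·|cos 59.4°| = 0.39057 m/s².

0.391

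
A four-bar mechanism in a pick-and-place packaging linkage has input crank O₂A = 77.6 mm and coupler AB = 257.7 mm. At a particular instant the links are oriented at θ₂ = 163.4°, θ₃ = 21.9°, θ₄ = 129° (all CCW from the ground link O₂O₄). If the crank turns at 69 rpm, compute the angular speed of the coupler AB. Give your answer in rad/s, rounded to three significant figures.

ω₂ = 7.226 rad/s (from 69 rpm).
Differentiating the loop-closure r₂e^{iθ₂}+r₃e^{iθ₃}=r₁+r₄e^{iθ₄} gives r₂ω₂e^{iθ₂}+r₃ω₃e^{iθ₃}=r₄ω₄e^{iθ₄}.
Eliminating the other unknown: ω₃ = r₂ω₂ sin(θ₄−θ₂) / [r₃ sin(θ₃−θ₄)].
Numerator sine = -0.56497; denominator sine = -0.95579.
Result = 0.0776·7.226·(-0.56497) / (0.2577·(-0.95579)) = +1.2861 rad/s; magnitude 1.2861 rad/s.

1.29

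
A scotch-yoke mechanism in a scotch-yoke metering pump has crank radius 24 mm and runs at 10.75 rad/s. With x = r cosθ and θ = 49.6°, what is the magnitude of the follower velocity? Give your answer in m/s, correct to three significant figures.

ω = 10.75 rad/s
x = r cosθ ⇒ ẋ = −rω sinθ.
|v| = rω|sinθ| = 0.024·10.75·|sin 49.6°| = 0.19648 m/s.

0.196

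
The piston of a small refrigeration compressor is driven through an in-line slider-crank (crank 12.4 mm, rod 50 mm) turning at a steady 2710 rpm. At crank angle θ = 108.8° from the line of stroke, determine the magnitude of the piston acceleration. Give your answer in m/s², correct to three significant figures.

522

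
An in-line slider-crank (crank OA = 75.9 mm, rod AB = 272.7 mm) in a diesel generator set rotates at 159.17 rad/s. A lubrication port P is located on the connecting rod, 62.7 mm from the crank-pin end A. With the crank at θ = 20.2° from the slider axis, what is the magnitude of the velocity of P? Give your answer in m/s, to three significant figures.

ω = 159.2 rad/s.  Crank-pin speed |V_A| = rω = 12.081 m/s, perpendicular to OA.
Rod angle: sinφ = −(r/L) sinθ ⇒ φ = -5.515°; ω_rod = −rω cosθ/√(L²−r²sin²θ) = -41.77 rad/s.
V_P = V_A + ω_rod × AP, with AP = 0.0627 m along the rod.
Components: V_Px = −rω sinθ − a·ω_rod·sinφ = -4.4232 m/s;  V_Py = rω cosθ + a·ω_rod·cosφ = +8.7311 m/s.
|V_P| = √(V_Px² + V_Py²) = 9.7876 m/s.

9.79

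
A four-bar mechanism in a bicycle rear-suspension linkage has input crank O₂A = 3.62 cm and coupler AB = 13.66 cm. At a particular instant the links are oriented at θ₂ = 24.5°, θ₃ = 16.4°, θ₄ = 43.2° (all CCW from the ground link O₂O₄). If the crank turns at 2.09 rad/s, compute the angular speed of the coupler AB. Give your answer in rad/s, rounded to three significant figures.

0.394

ω₂ = 2.09 rad/s
Differentiating the loop-closure r₂e^{iθ₂}+r₃e^{iθ₃}=r₁+r₄e^{iθ₄} gives r₂ω₂e^{iθ₂}+r₃ω₃e^{iθ₃}=r₄ω₄e^{iθ₄}.
Eliminating the other unknown: ω₃ = r₂ω₂ sin(θ₄−θ₂) / [r₃ sin(θ₃−θ₄)].
Numerator sine = +0.32061; denominator sine = -0.45088.
Result = 0.0362·2.09·(+0.32061) / (0.1366·(-0.45088)) = -0.39385 rad/s; magnitude 0.39385 rad/s.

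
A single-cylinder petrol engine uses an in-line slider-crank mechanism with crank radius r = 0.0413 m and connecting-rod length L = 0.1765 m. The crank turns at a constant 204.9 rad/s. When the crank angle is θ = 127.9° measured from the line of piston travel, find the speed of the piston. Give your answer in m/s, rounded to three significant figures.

ω = 204.9 rad/s
For an in-line slider-crank, x = r cosθ + √(L² − r² sin²θ), so v = −rω sinθ·[1 + r cosθ/√(L² − r² sin²θ)].
With r = 0.0413 m, L = 0.1765 m, θ = 127.9°: √(L² − r² sin²θ) = 0.17347 m.
v = −0.0413·204.9·0.78908·[1 + 0.0413·-0.61429/0.17347] = -5.7009 m/s.
|v| = 5.7009 m/s.

5.70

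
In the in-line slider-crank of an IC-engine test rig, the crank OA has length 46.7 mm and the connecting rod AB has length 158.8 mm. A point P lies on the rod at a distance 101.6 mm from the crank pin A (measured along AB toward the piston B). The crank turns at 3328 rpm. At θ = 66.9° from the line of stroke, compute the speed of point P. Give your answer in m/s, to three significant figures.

16.3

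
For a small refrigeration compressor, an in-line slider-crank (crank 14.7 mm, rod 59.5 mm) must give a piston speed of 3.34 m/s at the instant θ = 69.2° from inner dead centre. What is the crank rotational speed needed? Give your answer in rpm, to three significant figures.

2130

For an in-line slider-crank, |v_piston| = rω|sinθ|·[1 + r cosθ/√(L² − r² sin²θ)].
With r = 0.0147 m, L = 0.0595 m, θ = 69.2°: the bracketed kinematic factor |dx/dθ| = 0.014981 m.
ω = v/|dx/dθ| = 3.34/0.014981 = 222.95 rad/s.
N = 60ω/(2π) = 2129 rpm.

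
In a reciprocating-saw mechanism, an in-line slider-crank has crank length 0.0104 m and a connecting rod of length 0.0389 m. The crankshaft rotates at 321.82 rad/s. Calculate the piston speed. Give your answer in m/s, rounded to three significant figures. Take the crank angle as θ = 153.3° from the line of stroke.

1.14

ω = 321.8 rad/s
For an in-line slider-crank, x = r cosθ + √(L² − r² sin²θ), so v = −rω sinθ·[1 + r cosθ/√(L² − r² sin²θ)].
With r = 0.0104 m, L = 0.0389 m, θ = 153.3°: √(L² − r² sin²θ) = 0.038618 m.
v = −0.0104·321.8·0.44932·[1 + 0.0104·-0.89337/0.038618] = -1.142 m/s.
|v| = 1.142 m/s.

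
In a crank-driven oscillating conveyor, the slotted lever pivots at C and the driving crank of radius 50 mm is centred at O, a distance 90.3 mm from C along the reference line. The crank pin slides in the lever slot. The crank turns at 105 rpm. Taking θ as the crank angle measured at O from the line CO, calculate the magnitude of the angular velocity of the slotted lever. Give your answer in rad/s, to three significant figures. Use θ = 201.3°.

ω = 11 rad/s (from 105 rpm).
Crank pin A relative to C: A = (d + r cosθ, r sinθ); lever angle φ = atan2(r sinθ, d + r cosθ).
Differentiating tanφ: φ̇ = rω(d cosθ + r)/(d² + r² + 2dr cosθ).
d² + r² + 2dr cosθ = |CA|² = 0.00224092 m²;  d cosθ + r = -0.034132 m.
|ω_lever| = |0.05·11·-0.034132| / 0.00224092 = 8.3738 rad/s.

8.37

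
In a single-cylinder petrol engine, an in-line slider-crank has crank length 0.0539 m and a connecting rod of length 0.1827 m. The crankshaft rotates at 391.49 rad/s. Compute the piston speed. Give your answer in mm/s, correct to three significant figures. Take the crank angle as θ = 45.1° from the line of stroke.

18100

ω = 391.5 rad/s
For an in-line slider-crank, x = r cosθ + √(L² − r² sin²θ), so v = −rω sinθ·[1 + r cosθ/√(L² − r² sin²θ)].
With r = 0.0539 m, L = 0.1827 m, θ = 45.1°: √(L² − r² sin²θ) = 0.17867 m.
v = −0.0539·391.5·0.70834·[1 + 0.0539·0.70587/0.17867] = -18.13 m/s.
|v| = 18.13 m/s = 18130 mm/s.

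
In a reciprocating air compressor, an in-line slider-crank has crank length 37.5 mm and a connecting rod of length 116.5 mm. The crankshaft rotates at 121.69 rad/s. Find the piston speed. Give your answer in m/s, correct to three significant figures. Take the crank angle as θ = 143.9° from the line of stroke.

1.98

ω = 121.7 rad/s
For an in-line slider-crank, x = r cosθ + √(L² − r² sin²θ), so v = −rω sinθ·[1 + r cosθ/√(L² − r² sin²θ)].
With r = 0.0375 m, L = 0.1165 m, θ = 143.9°: √(L² − r² sin²θ) = 0.11439 m.
v = −0.0375·121.7·0.58920·[1 + 0.0375·-0.80799/0.11439] = -1.9765 m/s.
|v| = 1.9765 m/s.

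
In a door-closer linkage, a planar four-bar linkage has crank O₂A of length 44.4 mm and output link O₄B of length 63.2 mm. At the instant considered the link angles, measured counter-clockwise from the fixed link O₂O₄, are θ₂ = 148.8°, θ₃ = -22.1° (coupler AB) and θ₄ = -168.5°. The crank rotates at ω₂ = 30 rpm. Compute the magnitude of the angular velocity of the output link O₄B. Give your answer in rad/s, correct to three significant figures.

0.631

ω₂ = 3.142 rad/s (from 30 rpm).
Differentiating the loop-closure r₂e^{iθ₂}+r₃e^{iθ₃}=r₁+r₄e^{iθ₄} gives r₂ω₂e^{iθ₂}+r₃ω₃e^{iθ₃}=r₄ω₄e^{iθ₄}.
Eliminating the other unknown: ω₄ = r₂ω₂ sin(θ₂−θ₃) / [r₄ sin(θ₄−θ₃)].
Numerator sine = +0.15816; denominator sine = -0.55339.
Result = 0.0444·3.142·(+0.15816) / (0.0632·(-0.55339)) = -0.63078 rad/s; magnitude 0.63078 rad/s.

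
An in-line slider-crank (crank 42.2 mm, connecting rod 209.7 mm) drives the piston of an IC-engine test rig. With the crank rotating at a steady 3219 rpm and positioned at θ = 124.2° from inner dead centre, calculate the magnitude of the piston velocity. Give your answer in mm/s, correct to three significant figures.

ω = 2π·3219/60 = 337.1 rad/s
For an in-line slider-crank, x = r cosθ + √(L² − r² sin²θ), so v = −rω sinθ·[1 + r cosθ/√(L² − r² sin²θ)].
With r = 0.0422 m, L = 0.2097 m, θ = 124.2°: √(L² − r² sin²θ) = 0.20677 m.
v = −0.0422·337.1·0.82708·[1 + 0.0422·-0.56208/0.20677] = -10.416 m/s.
|v| = 10.416 m/s = 10416 mm/s.

10400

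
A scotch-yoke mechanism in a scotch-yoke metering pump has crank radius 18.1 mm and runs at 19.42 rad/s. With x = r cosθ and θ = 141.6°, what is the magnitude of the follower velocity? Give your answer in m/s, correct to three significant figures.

ω = 19.42 rad/s
x = r cosθ ⇒ ẋ = −rω sinθ.
|v| = rω|sinθ| = 0.0181·19.42·|sin 141.6°| = 0.21833 m/s.

0.218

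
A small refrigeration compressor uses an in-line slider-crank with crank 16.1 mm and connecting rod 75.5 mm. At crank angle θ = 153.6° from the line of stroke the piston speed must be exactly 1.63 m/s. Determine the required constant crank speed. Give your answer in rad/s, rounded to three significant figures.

For an in-line slider-crank, |v_piston| = rω|sinθ|·[1 + r cosθ/√(L² − r² sin²θ)].
With r = 0.0161 m, L = 0.0755 m, θ = 153.6°: the bracketed kinematic factor |dx/dθ| = 0.0057851 m.
ω = v/|dx/dθ| = 1.63/0.0057851 = 281.76 rad/s.

282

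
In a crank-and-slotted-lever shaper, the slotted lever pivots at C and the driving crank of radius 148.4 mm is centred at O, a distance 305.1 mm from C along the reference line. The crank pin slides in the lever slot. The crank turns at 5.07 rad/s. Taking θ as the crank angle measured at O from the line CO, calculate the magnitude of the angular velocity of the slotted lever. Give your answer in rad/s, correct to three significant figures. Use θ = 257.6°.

ω = 5.07 rad/s
Crank pin A relative to C: A = (d + r cosθ, r sinθ); lever angle φ = atan2(r sinθ, d + r cosθ).
Differentiating tanφ: φ̇ = rω(d cosθ + r)/(d² + r² + 2dr cosθ).
d² + r² + 2dr cosθ = |CA|² = 0.0956635 m²;  d cosθ + r = +0.082884 m.
|ω_lever| = |0.1484·5.07·+0.082884| / 0.0956635 = 0.65188 rad/s.

0.652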